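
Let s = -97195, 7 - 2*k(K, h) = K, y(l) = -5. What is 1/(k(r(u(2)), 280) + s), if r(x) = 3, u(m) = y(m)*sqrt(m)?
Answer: -1/97193 ≈ -1.0289e-5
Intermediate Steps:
u(m) = -5*sqrt(m)
k(K, h) = 7/2 - K/2
1/(k(r(u(2)), 280) + s) = 1/((7/2 - 1/2*3) - 97195) = 1/((7/2 - 3/2) - 97195) = 1/(2 - 97195) = 1/(-97193) = -1/97193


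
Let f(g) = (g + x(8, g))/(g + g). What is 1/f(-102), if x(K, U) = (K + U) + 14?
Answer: 102/91 ≈ 1.1209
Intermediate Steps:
x(K, U) = 14 + K + U
f(g) = (22 + 2*g)/(2*g) (f(g) = (g + (14 + 8 + g))/(g + g) = (g + (22 + g))/((2*g)) = (22 + 2*g)*(1/(2*g)) = (22 + 2*g)/(2*g))
1/f(-102) = 1/((11 - 102)/(-102)) = 1/(-1/102*(-91)) = 1/(91/102) = 102/91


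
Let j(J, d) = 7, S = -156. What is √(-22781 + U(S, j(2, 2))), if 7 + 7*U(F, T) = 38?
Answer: 2*I*√279013/7 ≈ 150.92*I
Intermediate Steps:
U(F, T) = 31/7 (U(F, T) = -1 + (⅐)*38 = -1 + 38/7 = 31/7)
√(-22781 + U(S, j(2, 2))) = √(-22781 + 31/7) = √(-159436/7) = 2*I*√279013/7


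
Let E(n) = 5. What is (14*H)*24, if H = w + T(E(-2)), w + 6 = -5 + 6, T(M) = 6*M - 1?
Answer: 8064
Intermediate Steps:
T(M) = -1 + 6*M
w = -5 (w = -6 + (-5 + 6) = -6 + 1 = -5)
H = 24 (H = -5 + (-1 + 6*5) = -5 + (-1 + 30) = -5 + 29 = 24)
(14*H)*24 = (14*24)*24 = 336*24 = 8064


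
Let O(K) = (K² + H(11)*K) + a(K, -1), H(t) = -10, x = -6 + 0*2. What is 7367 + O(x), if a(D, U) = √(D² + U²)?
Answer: 7463 + √37 ≈ 7469.1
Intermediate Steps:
x = -6 (x = -6 + 0 = -6)
O(K) = K² + √(1 + K²) - 10*K (O(K) = (K² - 10*K) + √(K² + (-1)²) = (K² - 10*K) + √(K² + 1) = (K² - 10*K) + √(1 + K²) = K² + √(1 + K²) - 10*K)
7367 + O(x) = 7367 + ((-6)² + √(1 + (-6)²) - 10*(-6)) = 7367 + (36 + √(1 + 36) + 60) = 7367 + (36 + √37 + 60) = 7367 + (96 + √37) = 7463 + √37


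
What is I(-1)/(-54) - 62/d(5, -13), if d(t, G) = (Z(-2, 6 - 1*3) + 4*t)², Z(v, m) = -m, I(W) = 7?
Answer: -5371/15606 ≈ -0.34416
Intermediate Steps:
d(t, G) = (-3 + 4*t)² (d(t, G) = (-(6 - 1*3) + 4*t)² = (-(6 - 3) + 4*t)² = (-1*3 + 4*t)² = (-3 + 4*t)²)
I(-1)/(-54) - 62/d(5, -13) = 7/(-54) - 62/(-3 + 4*5)² = 7*(-1/54) - 62/(-3 + 20)² = -7/54 - 62/(17²) = -7/54 - 62/289 = -5371/15606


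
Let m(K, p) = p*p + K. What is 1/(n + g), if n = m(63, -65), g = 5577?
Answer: 1/9865 ≈ 0.00010137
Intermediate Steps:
m(K, p) = K + p² (m(K, p) = p² + K = K + p²)
n = 4288 (n = 63 + (-65)² = 63 + 4225 = 4288)
1/(n + g) = 1/(4288 + 5577) = 1/9865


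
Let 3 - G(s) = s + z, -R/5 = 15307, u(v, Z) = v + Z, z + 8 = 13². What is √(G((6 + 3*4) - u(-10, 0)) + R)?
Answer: I*√76721 ≈ 276.99*I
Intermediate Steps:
z = 161 (z = -8 + 13² = -8 + 169 = 161)
u(v, Z) = Z + v
R = -76535 (R = -5*15307 = -76535)
G(s) = -158 - s (G(s) = 3 - (s + 161) = 3 - (161 + s) = 3 + (-161 - s) = -158 - s)
√(G((6 + 3*4) - u(-10, 0)) + R) = √((-158 - ((6 + 3*4) - (0 - 10))) - 76535) = √((-158 - ((6 + 12) - 1*(-10))) - 76535) = √((-158 - (18 + 10)) - 76535) = √((-158 - 1*28) - 76535) = √((-158 - 28) - 76535) = √(-186 - 76535) = √(-76721) = I*√76721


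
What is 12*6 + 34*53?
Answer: 1874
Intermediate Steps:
12*6 + 34*53 = 72 + 1802 = 1874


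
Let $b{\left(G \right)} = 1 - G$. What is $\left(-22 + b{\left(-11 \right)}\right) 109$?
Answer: $-1090$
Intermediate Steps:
$\left(-22 + b{\left(-11 \right)}\right) 109 = \left(-22 + \left(1 - -11\right)\right) 109 = \left(-22 + \left(1 + 11\right)\right) 109 = \left(-22 + 12\right) 109 = \left(-10\right) 109 = -1090$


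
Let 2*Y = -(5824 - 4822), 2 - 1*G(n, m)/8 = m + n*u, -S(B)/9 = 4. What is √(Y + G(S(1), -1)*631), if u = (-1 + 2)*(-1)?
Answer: 3*I*√18565 ≈ 408.76*I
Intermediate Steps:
u = -1 (u = 1*(-1) = -1)
S(B) = -36 (S(B) = -9*4 = -36)
G(n, m) = 16 - 8*m + 8*n (G(n, m) = 16 - 8*(m + n*(-1)) = 16 - 8*(m - n) = 16 + (-8*m + 8*n) = 16 - 8*m + 8*n)
Y = -501 (Y = (-(5824 - 4822))/2 = (-1*1002)/2 = (½)*(-1002) = -501)
√(Y + G(S(1), -1)*631) = √(-501 + (16 - 8*(-1) + 8*(-36))*631) = √(-501 + (16 + 8 - 288)*631) = √(-501 - 264*631) = √(-501 - 166584) = √(-167085) = 3*I*√18565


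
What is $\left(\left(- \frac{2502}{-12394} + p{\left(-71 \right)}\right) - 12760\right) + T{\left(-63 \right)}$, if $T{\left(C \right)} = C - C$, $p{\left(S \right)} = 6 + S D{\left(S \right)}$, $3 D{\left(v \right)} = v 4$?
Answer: $- \frac{112149553}{18591} \approx -6032.5$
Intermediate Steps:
$D{\left(v \right)} = \frac{4 v}{3}$ ($D{\left(v \right)} = \frac{v 4}{3} = \frac{4 v}{3}$)
$p{\left(S \right)} = 6 + \frac{4 S^{2}}{3}$ ($p{\left(S \right)} = 6 + S \frac{4 S}{3} = 6 + \frac{4 S^{2}}{3}$)
$T{\left(C \right)} = 0$
$\left(\left(- \frac{2502}{-12394} + p{\left(-71 \right)}\right) - 12760\right) + T{\left(-63 \right)} = \left(\left(- \frac{2502}{-12394} + \left(6 + \frac{4 \left(-71\right)^{2}}{3}\right)\right) - 12760\right) + 0 = \left(\left(\left(-2502\right) \left(- \frac{1}{12394}\right) + \left(6 + \frac{4}{3} \cdot 5041\right)\right) - 12760\right) + 0 = \left(\left(\frac{1251}{6197} + \left(6 + \frac{20164}{3}\right)\right) - 12760\right) + 0 = \left(\left(\frac{1251}{6197} + \frac{20182}{3}\right) - 12760\right) + 0 = \left(\frac{125071607}{18591} - 12760\right) + 0 = - \frac{112149553}{18591} + 0 = - \frac{112149553}{18591}$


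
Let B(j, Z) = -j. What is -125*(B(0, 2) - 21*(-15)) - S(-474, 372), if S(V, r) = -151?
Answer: -39224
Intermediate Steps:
-125*(B(0, 2) - 21*(-15)) - S(-474, 372) = -125*(-1*0 - 21*(-15)) - 1*(-151) = -125*(0 + 315) + 151 = -125*315 + 151 = -39375 + 151 = -39224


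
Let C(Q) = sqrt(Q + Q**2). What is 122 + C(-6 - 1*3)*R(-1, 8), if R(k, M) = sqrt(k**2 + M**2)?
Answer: 122 + 6*sqrt(130) ≈ 190.41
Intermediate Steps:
R(k, M) = sqrt(M**2 + k**2)
122 + C(-6 - 1*3)*R(-1, 8) = 122 + sqrt((-6 - 1*3)*(1 + (-6 - 1*3)))*sqrt(8**2 + (-1)**2) = 122 + sqrt((-6 - 3)*(1 + (-6 - 3)))*sqrt(64 + 1) = 122 + sqrt(-9*(1 - 9))*sqrt(65) = 122 + sqrt(-9*(-8))*sqrt(65) = 122 + sqrt(72)*sqrt(65) = 122 + (6*sqrt(2))*sqrt(65) = 122 + 6*sqrt(130)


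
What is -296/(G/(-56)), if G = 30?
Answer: 8288/15 ≈ 552.53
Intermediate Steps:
-296/(G/(-56)) = -296/(30/(-56)) = -296/(30*(-1/56)) = -296/(-15/28) = -28/15*(-296) = 8288/15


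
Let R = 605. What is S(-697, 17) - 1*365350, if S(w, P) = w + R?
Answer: -365442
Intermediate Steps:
S(w, P) = 605 + w (S(w, P) = w + 605 = 605 + w)
S(-697, 17) - 1*365350 = (605 - 697) - 1*365350 = -92 - 365350 = -365442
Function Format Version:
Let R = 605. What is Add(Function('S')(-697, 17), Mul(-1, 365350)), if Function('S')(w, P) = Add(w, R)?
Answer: -365442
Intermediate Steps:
Function('S')(w, P) = Add(605, w) (Function('S')(w, P) = Add(w, 605) = Add(605, w))
Add(Function('S')(-697, 17), Mul(-1, 365350)) = Add(Add(605, -697), Mul(-1, 365350)) = Add(-92, -365350) = -365442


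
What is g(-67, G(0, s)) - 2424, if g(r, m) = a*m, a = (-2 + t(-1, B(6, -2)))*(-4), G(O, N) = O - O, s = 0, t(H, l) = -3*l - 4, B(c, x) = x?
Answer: -2424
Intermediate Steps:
t(H, l) = -4 - 3*l
G(O, N) = 0
a = 0 (a = (-2 + (-4 - 3*(-2)))*(-4) = (-2 + (-4 + 6))*(-4) = (-2 + 2)*(-4) = 0*(-4) = 0)
g(r, m) = 0 (g(r, m) = 0*m = 0)
g(-67, G(0, s)) - 2424 = 0 - 2424 = -2424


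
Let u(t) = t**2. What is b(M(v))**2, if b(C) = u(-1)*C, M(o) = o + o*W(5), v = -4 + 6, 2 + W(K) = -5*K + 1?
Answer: 2500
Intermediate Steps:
W(K) = -1 - 5*K (W(K) = -2 + (-5*K + 1) = -2 + (1 - 5*K) = -1 - 5*K)
v = 2
M(o) = -25*o (M(o) = o + o*(-1 - 5*5) = o + o*(-1 - 25) = o + o*(-26) = o - 26*o = -25*o)
b(C) = C (b(C) = (-1)**2*C = 1*C = C)
b(M(v))**2 = (-25*2)**2 = (-50)**2 = 2500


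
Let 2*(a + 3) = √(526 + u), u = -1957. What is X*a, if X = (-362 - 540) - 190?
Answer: 3276 - 1638*I*√159 ≈ 3276.0 - 20654.0*I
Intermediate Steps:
a = -3 + 3*I*√159/2 (a = -3 + √(526 - 1957)/2 = -3 + √(-1431)/2 = -3 + (3*I*√159)/2 = -3 + 3*I*√159/2 ≈ -3.0 + 18.914*I)
X = -1092 (X = -902 - 190 = -1092)
X*a = -1092*(-3 + 3*I*√159/2) = 3276 - 1638*I*√159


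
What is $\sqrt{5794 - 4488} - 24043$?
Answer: $-24043 + \sqrt{1306} \approx -24007.0$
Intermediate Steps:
$\sqrt{5794 - 4488} - 24043 = \sqrt{1306} - 24043 = -24043 + \sqrt{1306}$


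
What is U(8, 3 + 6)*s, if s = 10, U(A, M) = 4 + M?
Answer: 130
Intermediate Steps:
U(8, 3 + 6)*s = (4 + (3 + 6))*10 = (4 + 9)*10 = 13*10 = 130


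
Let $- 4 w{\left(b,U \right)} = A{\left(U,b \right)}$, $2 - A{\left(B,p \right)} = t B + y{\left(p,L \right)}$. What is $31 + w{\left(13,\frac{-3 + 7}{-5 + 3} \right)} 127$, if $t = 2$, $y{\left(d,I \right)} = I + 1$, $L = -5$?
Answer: $- \frac{573}{2} \approx -286.5$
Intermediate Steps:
$y{\left(d,I \right)} = 1 + I$
$A{\left(B,p \right)} = 6 - 2 B$ ($A{\left(B,p \right)} = 2 - \left(2 B + \left(1 - 5\right)\right) = 2 - \left(2 B - 4\right) = 2 - \left(-4 + 2 B\right) = 6 - 2 B$)
$w{\left(b,U \right)} = - \frac{3}{2} + \frac{U}{2}$ ($w{\left(b,U \right)} = - \frac{6 - 2 U}{4} = - \frac{3}{2} + \frac{U}{2}$)
$31 + w{\left(13,\frac{-3 + 7}{-5 + 3} \right)} 127 = 31 + \left(- \frac{3}{2} + \frac{\left(-3 + 7\right) \frac{1}{-5 + 3}}{2}\right) 127 = 31 + \left(- \frac{3}{2} + \frac{4 \frac{1}{-2}}{2}\right) 127 = 31 + \left(- \frac{3}{2} + \frac{4 \left(- \frac{1}{2}\right)}{2}\right) 127 = 31 + \left(- \frac{3}{2} + \frac{1}{2} \left(-2\right)\right) 127 = 31 + \left(- \frac{3}{2} - 1\right) 127 = 31 - \frac{635}{2} = - \frac{573}{2}$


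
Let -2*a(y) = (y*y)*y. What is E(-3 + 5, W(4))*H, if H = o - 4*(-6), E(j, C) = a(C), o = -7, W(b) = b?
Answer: -544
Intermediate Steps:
a(y) = -y³/2 (a(y) = -y*y*y/2 = -y²*y/2 = -y³/2)
E(j, C) = -C³/2
H = 17 (H = -7 - 4*(-6) = -7 + 24 = 17)
E(-3 + 5, W(4))*H = -½*4³*17 = -½*64*17 = -32*17 = -544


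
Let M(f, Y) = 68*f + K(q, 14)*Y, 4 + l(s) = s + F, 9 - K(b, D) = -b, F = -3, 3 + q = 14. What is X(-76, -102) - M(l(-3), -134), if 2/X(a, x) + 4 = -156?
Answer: 268799/80 ≈ 3360.0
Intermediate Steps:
q = 11 (q = -3 + 14 = 11)
X(a, x) = -1/80 (X(a, x) = 2/(-4 - 156) = 2/(-160) = 2*(-1/160) = -1/80)
K(b, D) = 9 + b (K(b, D) = 9 - (-1)*b = 9 + b)
l(s) = -7 + s (l(s) = -4 + (s - 3) = -4 + (-3 + s) = -7 + s)
M(f, Y) = 20*Y + 68*f (M(f, Y) = 68*f + (9 + 11)*Y = 68*f + 20*Y = 20*Y + 68*f)
X(-76, -102) - M(l(-3), -134) = -1/80 - (20*(-134) + 68*(-7 - 3)) = -1/80 - (-2680 + 68*(-10)) = -1/80 - (-2680 - 680) = -1/80 - 1*(-3360) = -1/80 + 3360 = 268799/80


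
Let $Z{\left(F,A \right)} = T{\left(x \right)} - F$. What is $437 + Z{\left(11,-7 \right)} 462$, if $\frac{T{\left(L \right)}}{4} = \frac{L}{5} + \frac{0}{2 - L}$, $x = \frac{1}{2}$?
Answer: $- \frac{22301}{5} \approx -4460.2$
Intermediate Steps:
$x = \frac{1}{2} \approx 0.5$
$T{\left(L \right)} = \frac{4 L}{5}$ ($T{\left(L \right)} = 4 \left(\frac{L}{5} + \frac{0}{2 - L}\right) = 4 \left(L \frac{1}{5} + 0\right) = 4 \left(\frac{L}{5} + 0\right) = 4 \frac{L}{5} = \frac{4 L}{5}$)
$Z{\left(F,A \right)} = \frac{2}{5} - F$ ($Z{\left(F,A \right)} = \frac{4}{5} \cdot \frac{1}{2} - F = \frac{2}{5} - F$)
$437 + Z{\left(11,-7 \right)} 462 = 437 + \left(\frac{2}{5} - 11\right) 462 = 437 - \frac{24486}{5} = - \frac{22301}{5}$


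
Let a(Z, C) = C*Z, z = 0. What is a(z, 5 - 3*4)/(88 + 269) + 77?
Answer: 77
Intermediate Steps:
a(z, 5 - 3*4)/(88 + 269) + 77 = ((5 - 3*4)*0)/(88 + 269) + 77 = ((5 - 12)*0)/357 + 77 = (-7*0)/357 + 77 = (1/357)*0 + 77 = 0 + 77 = 77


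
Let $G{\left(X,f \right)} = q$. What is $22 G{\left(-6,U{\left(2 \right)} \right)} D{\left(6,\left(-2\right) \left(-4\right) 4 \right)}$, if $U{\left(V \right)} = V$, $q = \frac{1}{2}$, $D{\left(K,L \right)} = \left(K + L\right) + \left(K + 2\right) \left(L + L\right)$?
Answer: $6050$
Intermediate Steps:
$D{\left(K,L \right)} = K + L + 2 L \left(2 + K\right)$ ($D{\left(K,L \right)} = \left(K + L\right) + \left(2 + K\right) 2 L = \left(K + L\right) + 2 L \left(2 + K\right) = K + L + 2 L \left(2 + K\right)$)
$q = \frac{1}{2} \approx 0.5$
$G{\left(X,f \right)} = \frac{1}{2}$
$22 G{\left(-6,U{\left(2 \right)} \right)} D{\left(6,\left(-2\right) \left(-4\right) 4 \right)} = 22 \cdot \frac{1}{2} \left(6 + 5 \left(-2\right) \left(-4\right) 4 + 2 \cdot 6 \left(-2\right) \left(-4\right) 4\right) = 11 \left(6 + 5 \cdot 8 \cdot 4 + 2 \cdot 6 \cdot 8 \cdot 4\right) = 11 \left(6 + 5 \cdot 32 + 2 \cdot 6 \cdot 32\right) = 11 \left(6 + 160 + 384\right) = 11 \cdot 550 = 6050$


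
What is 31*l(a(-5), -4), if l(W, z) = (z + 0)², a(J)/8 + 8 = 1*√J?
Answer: 496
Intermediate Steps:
a(J) = -64 + 8*√J (a(J) = -64 + 8*(1*√J) = -64 + 8*√J)
l(W, z) = z²
31*l(a(-5), -4) = 31*(-4)² = 31*16 = 496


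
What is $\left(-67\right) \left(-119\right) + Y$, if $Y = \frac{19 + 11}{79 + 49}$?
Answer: $\frac{510287}{64} \approx 7973.2$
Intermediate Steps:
$Y = \frac{15}{64}$ ($Y = \frac{30}{128} = 30 \cdot \frac{1}{128} = \frac{15}{64} \approx 0.23438$)
$\left(-67\right) \left(-119\right) + Y = \left(-67\right) \left(-119\right) + \frac{15}{64} = 7973 + \frac{15}{64} = \frac{510287}{64}$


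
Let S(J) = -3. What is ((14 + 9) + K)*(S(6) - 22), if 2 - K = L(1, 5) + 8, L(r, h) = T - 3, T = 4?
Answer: -400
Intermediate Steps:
L(r, h) = 1 (L(r, h) = 4 - 3 = 1)
K = -7 (K = 2 - (1 + 8) = 2 - 1*9 = 2 - 9 = -7)
((14 + 9) + K)*(S(6) - 22) = ((14 + 9) - 7)*(-3 - 22) = (23 - 7)*(-25) = 16*(-25) = -400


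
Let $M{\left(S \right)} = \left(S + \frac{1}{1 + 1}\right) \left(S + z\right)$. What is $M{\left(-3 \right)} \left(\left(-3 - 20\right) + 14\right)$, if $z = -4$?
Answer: $- \frac{315}{2} \approx -157.5$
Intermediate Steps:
$M{\left(S \right)} = \left(\frac{1}{2} + S\right) \left(-4 + S\right)$ ($M{\left(S \right)} = \left(S + \frac{1}{1 + 1}\right) \left(S - 4\right) = \left(S + \frac{1}{2}\right) \left(-4 + S\right) = \left(\frac{1}{2} + S\right) \left(-4 + S\right)$)
$M{\left(-3 \right)} \left(\left(-3 - 20\right) + 14\right) = \left(-2 + \left(-3\right)^{2} - - \frac{21}{2}\right) \left(\left(-3 - 20\right) + 14\right) = \left(-2 + 9 + \frac{21}{2}\right) \left(\left(-3 - 20\right) + 14\right) = \frac{35 \left(-23 + 14\right)}{2} = \frac{35}{2} \left(-9\right) = - \frac{315}{2}$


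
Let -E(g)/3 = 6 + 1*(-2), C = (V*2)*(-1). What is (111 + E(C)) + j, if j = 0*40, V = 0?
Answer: 99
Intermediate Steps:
C = 0 (C = (0*2)*(-1) = 0*(-1) = 0)
j = 0
E(g) = -12 (E(g) = -3*(6 + 1*(-2)) = -3*(6 - 2) = -3*4 = -12)
(111 + E(C)) + j = (111 - 12) + 0 = 99 + 0 = 99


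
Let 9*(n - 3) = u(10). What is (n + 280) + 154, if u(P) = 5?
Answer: 3938/9 ≈ 437.56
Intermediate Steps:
n = 32/9 (n = 3 + (⅑)*5 = 3 + 5/9 = 32/9 ≈ 3.5556)
(n + 280) + 154 = (32/9 + 280) + 154 = 2552/9 + 154 = 3938/9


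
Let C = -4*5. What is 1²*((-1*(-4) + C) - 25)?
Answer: -41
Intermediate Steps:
C = -20
1²*((-1*(-4) + C) - 25) = 1²*((-1*(-4) - 20) - 25) = 1*((4 - 20) - 25) = 1*(-16 - 25) = 1*(-41) = -41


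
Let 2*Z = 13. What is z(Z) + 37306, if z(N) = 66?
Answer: 37372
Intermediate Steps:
Z = 13/2 (Z = (1/2)*13 = 13/2 ≈ 6.5000)
z(Z) + 37306 = 66 + 37306 = 37372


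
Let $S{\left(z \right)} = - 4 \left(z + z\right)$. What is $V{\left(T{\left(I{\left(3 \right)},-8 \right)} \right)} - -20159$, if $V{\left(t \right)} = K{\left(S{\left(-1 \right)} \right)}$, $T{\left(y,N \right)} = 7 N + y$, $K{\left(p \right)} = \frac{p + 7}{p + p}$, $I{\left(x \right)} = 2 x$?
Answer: $\frac{322559}{16} \approx 20160.0$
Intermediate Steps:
$S{\left(z \right)} = - 8 z$ ($S{\left(z \right)} = - 4 \cdot 2 z = - 8 z$)
$K{\left(p \right)} = \frac{7 + p}{2 p}$
$T{\left(y,N \right)} = y + 7 N$
$V{\left(t \right)} = \frac{15}{16}$ ($V{\left(t \right)} = \frac{7 - -8}{2 \left(\left(-8\right) \left(-1\right)\right)} = \frac{7 + 8}{2 \cdot 8} = \frac{1}{2} \cdot \frac{1}{8} \cdot 15 = \frac{15}{16}$)
$V{\left(T{\left(I{\left(3 \right)},-8 \right)} \right)} - -20159 = \frac{15}{16} - -20159 = \frac{15}{16} + 20159 = \frac{322559}{16}$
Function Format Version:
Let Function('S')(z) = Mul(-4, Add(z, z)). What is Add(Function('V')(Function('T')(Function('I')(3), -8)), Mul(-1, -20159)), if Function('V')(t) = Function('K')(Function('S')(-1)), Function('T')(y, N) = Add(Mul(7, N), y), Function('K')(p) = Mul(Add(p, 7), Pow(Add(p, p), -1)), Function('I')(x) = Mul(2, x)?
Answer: Rational(322559, 16) ≈ 20160.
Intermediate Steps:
Function('S')(z) = Mul(-8, z) (Function('S')(z) = Mul(-4, Mul(2, z)) = Mul(-8, z))
Function('K')(p) = Mul(Rational(1, 2), Pow(p, -1), Add(7, p)) (Function('K')(p) = Mul(Add(7, p), Pow(Mul(2, p), -1)) = Mul(Add(7, p), Mul(Rational(1, 2), Pow(p, -1))) = Mul(Rational(1, 2), Pow(p, -1), Add(7, p)))
Function('T')(y, N) = Add(y, Mul(7, N))
Function('V')(t) = Rational(15, 16) (Function('V')(t) = Mul(Rational(1, 2), Pow(Mul(-8, -1), -1), Add(7, Mul(-8, -1))) = Mul(Rational(1, 2), Pow(8, -1), Add(7, 8)) = Mul(Rational(1, 2), Rational(1, 8), 15) = Rational(15, 16))
Add(Function('V')(Function('T')(Function('I')(3), -8)), Mul(-1, -20159)) = Add(Rational(15, 16), Mul(-1, -20159)) = Add(Rational(15, 16), 20159) = Rational(322559, 16)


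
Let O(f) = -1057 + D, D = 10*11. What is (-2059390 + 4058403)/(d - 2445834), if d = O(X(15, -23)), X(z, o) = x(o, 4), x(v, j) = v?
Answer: -1999013/2446781 ≈ -0.81700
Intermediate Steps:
D = 110
X(z, o) = o
O(f) = -947 (O(f) = -1057 + 110 = -947)
d = -947
(-2059390 + 4058403)/(d - 2445834) = (-2059390 + 4058403)/(-947 - 2445834) = 1999013/(-2446781) = 1999013*(-1/2446781) = -1999013/2446781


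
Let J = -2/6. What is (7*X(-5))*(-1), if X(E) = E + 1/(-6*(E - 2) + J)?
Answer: 4354/125 ≈ 34.832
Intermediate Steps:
J = -1/3 (J = -2*1/6 = -1/3 ≈ -0.33333)
X(E) = E + 1/(35/3 - 6*E) (X(E) = E + 1/(-6*(E - 2) - 1/3) = E + 1/(-6*(-2 + E) - 1/3) = E + 1/((12 - 6*E) - 1/3) = E + 1/(35/3 - 6*E))
(7*X(-5))*(-1) = (7*((-3 - 35*(-5) + 18*(-5)**2)/(-35 + 18*(-5))))*(-1) = (7*((-3 + 175 + 18*25)/(-35 - 90)))*(-1) = (7*((-3 + 175 + 450)/(-125)))*(-1) = (7*(-1/125*622))*(-1) = (7*(-622/125))*(-1) = -4354/125*(-1) = 4354/125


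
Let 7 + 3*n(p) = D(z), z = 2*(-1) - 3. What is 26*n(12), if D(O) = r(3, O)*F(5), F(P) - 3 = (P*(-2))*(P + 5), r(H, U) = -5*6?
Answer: 75478/3 ≈ 25159.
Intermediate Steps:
r(H, U) = -30
F(P) = 3 - 2*P*(5 + P) (F(P) = 3 + (P*(-2))*(P + 5) = 3 + (-2*P)*(5 + P) = 3 - 2*P*(5 + P))
z = -5 (z = -2 - 3 = -5)
D(O) = 2910 (D(O) = -30*(3 - 10*5 - 2*5²) = -30*(3 - 50 - 2*25) = -30*(3 - 50 - 50) = -30*(-97) = 2910)
n(p) = 2903/3 (n(p) = -7/3 + (⅓)*2910 = -7/3 + 970 = 2903/3)
26*n(12) = 26*(2903/3) = 75478/3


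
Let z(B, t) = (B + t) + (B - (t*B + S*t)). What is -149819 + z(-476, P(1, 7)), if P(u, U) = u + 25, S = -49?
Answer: -137095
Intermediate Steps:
P(u, U) = 25 + u
z(B, t) = 2*B + 50*t - B*t (z(B, t) = (B + t) + (B - (t*B - 49*t)) = (B + t) + (B - (B*t - 49*t)) = (B + t) + (B - (-49*t + B*t)) = (B + t) + (B + (49*t - B*t)) = (B + t) + (B + 49*t - B*t) = 2*B + 50*t - B*t)
-149819 + z(-476, P(1, 7)) = -149819 + (2*(-476) + 50*(25 + 1) - 1*(-476)*(25 + 1)) = -149819 + (-952 + 50*26 - 1*(-476)*26) = -149819 + (-952 + 1300 + 12376) = -149819 + 12724 = -137095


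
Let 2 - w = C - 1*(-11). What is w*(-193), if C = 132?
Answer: 27213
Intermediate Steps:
w = -141 (w = 2 - (132 - 1*(-11)) = 2 - (132 + 11) = 2 - 1*143 = 2 - 143 = -141)
w*(-193) = -141*(-193) = 27213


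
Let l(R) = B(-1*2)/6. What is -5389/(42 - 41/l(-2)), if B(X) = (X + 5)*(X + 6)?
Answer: -10778/43 ≈ -250.65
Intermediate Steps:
B(X) = (5 + X)*(6 + X)
l(R) = 2 (l(R) = (30 + (-1*2)² + 11*(-1*2))/6 = (30 + (-2)² + 11*(-2))*(⅙) = (30 + 4 - 22)*(⅙) = 12*(⅙) = 2)
-5389/(42 - 41/l(-2)) = -5389/(42 - 41/2) = -5389/43/2 = -5389*2/43 = -10778/43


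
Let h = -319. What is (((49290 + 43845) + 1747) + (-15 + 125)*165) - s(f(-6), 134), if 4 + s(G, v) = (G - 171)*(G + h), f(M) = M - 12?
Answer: 49343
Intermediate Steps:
f(M) = -12 + M
s(G, v) = -4 + (-319 + G)*(-171 + G) (s(G, v) = -4 + (G - 171)*(G - 319) = -4 + (-171 + G)*(-319 + G) = -4 + (-319 + G)*(-171 + G))
(((49290 + 43845) + 1747) + (-15 + 125)*165) - s(f(-6), 134) = (((49290 + 43845) + 1747) + (-15 + 125)*165) - (54545 + (-12 - 6)**2 - 490*(-12 - 6)) = ((93135 + 1747) + 110*165) - (54545 + (-18)**2 - 490*(-18)) = (94882 + 18150) - (54545 + 324 + 8820) = 113032 - 1*63689 = 113032 - 63689 = 49343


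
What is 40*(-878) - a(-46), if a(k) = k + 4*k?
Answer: -34890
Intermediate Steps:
a(k) = 5*k
40*(-878) - a(-46) = 40*(-878) - 5*(-46) = -35120 - 1*(-230) = -35120 + 230 = -34890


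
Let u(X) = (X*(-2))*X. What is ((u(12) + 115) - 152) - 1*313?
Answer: -638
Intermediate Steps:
u(X) = -2*X**2 (u(X) = (-2*X)*X = -2*X**2)
((u(12) + 115) - 152) - 1*313 = ((-2*12**2 + 115) - 152) - 1*313 = ((-2*144 + 115) - 152) - 313 = ((-288 + 115) - 152) - 313 = (-173 - 152) - 313 = -325 - 313 = -638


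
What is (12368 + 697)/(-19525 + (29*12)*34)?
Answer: -13065/7693 ≈ -1.6983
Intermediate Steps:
(12368 + 697)/(-19525 + (29*12)*34) = 13065/(-19525 + 348*34) = 13065/(-19525 + 11832) = 13065/(-7693) = 13065*(-1/7693) = -13065/7693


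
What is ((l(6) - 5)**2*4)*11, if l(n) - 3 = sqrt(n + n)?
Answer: 704 - 352*sqrt(3) ≈ 94.318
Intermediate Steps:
l(n) = 3 + sqrt(2)*sqrt(n) (l(n) = 3 + sqrt(n + n) = 3 + sqrt(2*n) = 3 + sqrt(2)*sqrt(n))
((l(6) - 5)**2*4)*11 = (((3 + sqrt(2)*sqrt(6)) - 5)**2*4)*11 = (((3 + 2*sqrt(3)) - 5)**2*4)*11 = ((-2 + 2*sqrt(3))**2*4)*11 = (4*(-2 + 2*sqrt(3))**2)*11 = 44*(-2 + 2*sqrt(3))**2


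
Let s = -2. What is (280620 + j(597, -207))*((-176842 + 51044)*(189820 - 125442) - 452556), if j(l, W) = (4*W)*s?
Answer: -2286174833431200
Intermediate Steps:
j(l, W) = -8*W (j(l, W) = (4*W)*(-2) = -8*W)
(280620 + j(597, -207))*((-176842 + 51044)*(189820 - 125442) - 452556) = (280620 - 8*(-207))*((-176842 + 51044)*(189820 - 125442) - 452556) = (280620 + 1656)*(-125798*64378 - 452556) = 282276*(-8098623644 - 452556) = 282276*(-8099076200) = -2286174833431200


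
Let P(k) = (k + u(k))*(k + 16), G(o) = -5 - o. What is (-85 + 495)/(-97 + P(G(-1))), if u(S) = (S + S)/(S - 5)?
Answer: -1230/403 ≈ -3.0521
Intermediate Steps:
u(S) = 2*S/(-5 + S) (u(S) = (2*S)/(-5 + S) = 2*S/(-5 + S))
P(k) = (16 + k)*(k + 2*k/(-5 + k)) (P(k) = (k + 2*k/(-5 + k))*(k + 16) = (k + 2*k/(-5 + k))*(16 + k) = (16 + k)*(k + 2*k/(-5 + k)))
(-85 + 495)/(-97 + P(G(-1))) = (-85 + 495)/(-97 + (-5 - 1*(-1))*(-48 + (-5 - 1*(-1))**2 + 13*(-5 - 1*(-1)))/(-5 + (-5 - 1*(-1)))) = 410/(-97 + (-5 + 1)*(-48 + (-5 + 1)**2 + 13*(-5 + 1))/(-5 + (-5 + 1))) = 410/(-97 - 4*(-48 + (-4)**2 + 13*(-4))/(-5 - 4)) = 410/(-97 - 4*(-48 + 16 - 52)/(-9)) = 410/(-97 - 4*(-1/9)*(-84)) = 410/(-97 - 112/3) = 410/(-403/3) = 410*(-3/403) = -1230/403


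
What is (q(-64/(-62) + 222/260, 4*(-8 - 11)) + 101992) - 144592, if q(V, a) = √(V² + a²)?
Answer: -42600 + √93865213601/4030 ≈ -42524.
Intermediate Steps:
(q(-64/(-62) + 222/260, 4*(-8 - 11)) + 101992) - 144592 = (√((-64/(-62) + 222/260)² + (4*(-8 - 11))²) + 101992) - 144592 = (√((-64*(-1/62) + 222*(1/260))² + (4*(-19))²) + 101992) - 144592 = (√((32/31 + 111/130)² + (-76)²) + 101992) - 144592 = (√((7601/4030)² + 5776) + 101992) - 144592 = (√(57775201/16240900 + 5776) + 101992) - 144592 = (√(93865213601/16240900) + 101992) - 144592 = (√93865213601/4030 + 101992) - 144592 = (101992 + √93865213601/4030) - 144592 = -42600 + √93865213601/4030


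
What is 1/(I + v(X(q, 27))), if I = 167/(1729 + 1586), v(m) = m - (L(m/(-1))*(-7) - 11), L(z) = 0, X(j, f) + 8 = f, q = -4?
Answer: 3315/99617 ≈ 0.033277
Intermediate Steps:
X(j, f) = -8 + f
v(m) = 11 + m (v(m) = m - (0*(-7) - 11) = m - (0 - 11) = m - 1*(-11) = m + 11 = 11 + m)
I = 167/3315 ≈ 0.050377
1/(I + v(X(q, 27))) = 1/(167/3315 + (11 + (-8 + 27))) = 1/(167/3315 + (11 + 19)) = 1/(167/3315 + 30) = 1/(99617/3315) = 3315/99617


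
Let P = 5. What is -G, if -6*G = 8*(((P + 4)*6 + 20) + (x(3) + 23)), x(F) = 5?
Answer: 136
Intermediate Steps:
G = -136 (G = -4*(((5 + 4)*6 + 20) + (5 + 23))/3 = -4*((9*6 + 20) + 28)/3 = -4*((54 + 20) + 28)/3 = -4*(74 + 28)/3 = -4*102/3 = -1/6*816 = -136)
-G = -1*(-136) = 136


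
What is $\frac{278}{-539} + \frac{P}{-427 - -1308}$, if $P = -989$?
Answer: $- \frac{777989}{474859} \approx -1.6384$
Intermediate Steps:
$\frac{278}{-539} + \frac{P}{-427 - -1308} = \frac{278}{-539} - \frac{989}{-427 - -1308} = 278 \left(- \frac{1}{539}\right) - \frac{989}{-427 + 1308} = - \frac{278}{539} - \frac{989}{881} = - \frac{777989}{474859}$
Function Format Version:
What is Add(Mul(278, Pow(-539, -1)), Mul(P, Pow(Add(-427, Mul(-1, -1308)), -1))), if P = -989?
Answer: Rational(-777989, 474859) ≈ -1.6384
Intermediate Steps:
Add(Mul(278, Pow(-539, -1)), Mul(P, Pow(Add(-427, Mul(-1, -1308)), -1))) = Add(Mul(278, Pow(-539, -1)), Mul(-989, Pow(Add(-427, Mul(-1, -1308)), -1))) = Add(Mul(278, Rational(-1, 539)), Mul(-989, Pow(Add(-427, 1308), -1))) = Add(Rational(-278, 539), Mul(-989, Pow(881, -1))) = Add(Rational(-278, 539), Mul(-989, Rational(1, 881))) = Add(Rational(-278, 539), Rational(-989, 881)) = Rational(-777989, 474859)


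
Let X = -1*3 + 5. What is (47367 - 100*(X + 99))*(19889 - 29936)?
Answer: -374421549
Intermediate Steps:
X = 2 (X = -3 + 5 = 2)
(47367 - 100*(X + 99))*(19889 - 29936) = (47367 - 100*(2 + 99))*(19889 - 29936) = (47367 - 100*101)*(-10047) = (47367 - 10100)*(-10047) = 37267*(-10047) = -374421549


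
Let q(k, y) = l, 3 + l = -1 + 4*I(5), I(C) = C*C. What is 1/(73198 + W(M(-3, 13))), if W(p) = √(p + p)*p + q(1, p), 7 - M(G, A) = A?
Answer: 36647/2686005434 + 3*I*√3/1343002717 ≈ 1.3644e-5 + 3.8691e-9*I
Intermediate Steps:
I(C) = C²
l = 96 (l = -3 + (-1 + 4*5²) = -3 + (-1 + 4*25) = -3 + (-1 + 100) = -3 + 99 = 96)
q(k, y) = 96
M(G, A) = 7 - A
W(p) = 96 + √2*p^(3/2) (W(p) = √(p + p)*p + 96 = √(2*p)*p + 96 = (√2*√p)*p + 96 = √2*p^(3/2) + 96 = 96 + √2*p^(3/2))
1/(73198 + W(M(-3, 13))) = 1/(73198 + (96 + √2*(7 - 1*13)^(3/2))) = 1/(73198 + (96 + √2*(7 - 13)^(3/2))) = 1/(73198 + (96 + √2*(-6)^(3/2))) = 1/(73198 + (96 + √2*(-6*I*√6))) = 1/(73198 + (96 - 12*I*√3)) = 1/(73294 - 12*I*√3)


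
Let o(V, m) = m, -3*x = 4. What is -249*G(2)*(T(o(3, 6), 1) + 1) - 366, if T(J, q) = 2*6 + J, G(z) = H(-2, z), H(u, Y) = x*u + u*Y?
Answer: 5942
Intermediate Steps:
x = -4/3 (x = -1/3*4 = -4/3 ≈ -1.3333)
H(u, Y) = -4*u/3 + Y*u (H(u, Y) = -4*u/3 + u*Y = -4*u/3 + Y*u)
G(z) = 8/3 - 2*z (G(z) = (1/3)*(-2)*(-4 + 3*z) = 8/3 - 2*z)
T(J, q) = 12 + J
-249*G(2)*(T(o(3, 6), 1) + 1) - 366 = -249*(8/3 - 2*2)*((12 + 6) + 1) - 366 = -249*(8/3 - 4)*(18 + 1) - 366 = -(-332)*19 - 366 = -249*(-76/3) - 366 = 6308 - 366 = 5942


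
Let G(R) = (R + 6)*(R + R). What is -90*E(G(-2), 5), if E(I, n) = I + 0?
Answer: 1440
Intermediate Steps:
G(R) = 2*R*(6 + R) (G(R) = (6 + R)*(2*R) = 2*R*(6 + R))
E(I, n) = I
-90*E(G(-2), 5) = -180*(-2)*(6 - 2) = -180*(-2)*4 = -90*(-16) = 1440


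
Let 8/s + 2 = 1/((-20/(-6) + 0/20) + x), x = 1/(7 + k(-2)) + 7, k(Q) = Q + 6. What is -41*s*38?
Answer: 4287616/655 ≈ 6546.0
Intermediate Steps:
k(Q) = 6 + Q
x = 78/11 (x = 1/(7 + (6 - 2)) + 7 = 1/(7 + 4) + 7 = 1/11 + 7 = 78/11 ≈ 7.0909)
s = -2752/655 (s = 8/(-2 + 1/((-20/(-6) + 0/20) + 78/11)) = 8/(-2 + 1/((-20*(-⅙) + 0*(1/20)) + 78/11)) = 8/(-2 + 1/((10/3 + 0) + 78/11)) = 8/(-2 + 1/(10/3 + 78/11)) = 8/(-2 + 1/(344/33)) = 8/(-2 + 33/344) = 8/(-655/344) = 8*(-344/655) = -2752/655 ≈ -4.2015)
-41*s*38 = -41*(-2752/655)*38 = (112832/655)*38 = 4287616/655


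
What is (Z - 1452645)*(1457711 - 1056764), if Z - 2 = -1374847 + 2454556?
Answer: -149526768498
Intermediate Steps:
Z = 1079711 (Z = 2 + (-1374847 + 2454556) = 2 + 1079709 = 1079711)
(Z - 1452645)*(1457711 - 1056764) = (1079711 - 1452645)*(1457711 - 1056764) = -372934*400947 = -149526768498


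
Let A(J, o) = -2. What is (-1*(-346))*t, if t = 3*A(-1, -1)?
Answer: -2076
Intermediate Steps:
t = -6 (t = 3*(-2) = -6)
(-1*(-346))*t = -1*(-346)*(-6) = 346*(-6) = -2076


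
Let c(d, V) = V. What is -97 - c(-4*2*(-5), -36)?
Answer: -61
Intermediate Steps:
-97 - c(-4*2*(-5), -36) = -97 - 1*(-36) = -97 + 36 = -61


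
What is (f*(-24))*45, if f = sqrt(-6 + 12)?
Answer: -1080*sqrt(6) ≈ -2645.4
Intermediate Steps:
f = sqrt(6) ≈ 2.4495
(f*(-24))*45 = (sqrt(6)*(-24))*45 = -24*sqrt(6)*45 = -1080*sqrt(6)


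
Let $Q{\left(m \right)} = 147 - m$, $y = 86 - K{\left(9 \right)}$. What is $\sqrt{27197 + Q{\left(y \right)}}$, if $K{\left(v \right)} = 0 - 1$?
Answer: $\sqrt{27257} \approx 165.1$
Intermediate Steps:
$K{\left(v \right)} = -1$ ($K{\left(v \right)} = 0 - 1 = -1$)
$y = 87$ ($y = 86 - -1 = 86 + 1 = 87$)
$\sqrt{27197 + Q{\left(y \right)}} = \sqrt{27197 + \left(147 - 87\right)} = \sqrt{27197 + 60} = \sqrt{27257}$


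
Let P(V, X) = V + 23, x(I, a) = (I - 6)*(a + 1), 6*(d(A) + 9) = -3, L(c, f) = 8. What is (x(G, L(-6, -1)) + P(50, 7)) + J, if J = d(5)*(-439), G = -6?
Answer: 8271/2 ≈ 4135.5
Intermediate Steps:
d(A) = -19/2 (d(A) = -9 + (1/6)*(-3) = -9 - 1/2 = -19/2)
J = 8341/2 (J = -19/2*(-439) = 8341/2 ≈ 4170.5)
x(I, a) = (1 + a)*(-6 + I) (x(I, a) = (-6 + I)*(1 + a) = (1 + a)*(-6 + I))
P(V, X) = 23 + V
(x(G, L(-6, -1)) + P(50, 7)) + J = ((-6 - 6 - 6*8 - 6*8) + (23 + 50)) + 8341/2 = ((-6 - 6 - 48 - 48) + 73) + 8341/2 = (-108 + 73) + 8341/2 = -35 + 8341/2 = 8271/2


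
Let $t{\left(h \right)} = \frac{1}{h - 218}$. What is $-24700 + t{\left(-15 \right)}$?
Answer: $- \frac{5755101}{233} \approx -24700.0$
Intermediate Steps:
$t{\left(h \right)} = \frac{1}{-218 + h}$
$-24700 + t{\left(-15 \right)} = -24700 + \frac{1}{-218 - 15} = -24700 + \frac{1}{-233} = -24700 - \frac{1}{233} = - \frac{5755101}{233}$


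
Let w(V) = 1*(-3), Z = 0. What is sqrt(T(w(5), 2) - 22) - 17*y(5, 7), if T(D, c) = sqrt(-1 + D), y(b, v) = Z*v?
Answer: sqrt(-22 + 2*I) ≈ 0.21298 + 4.6953*I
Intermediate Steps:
w(V) = -3
y(b, v) = 0 (y(b, v) = 0*v = 0)
sqrt(T(w(5), 2) - 22) - 17*y(5, 7) = sqrt(sqrt(-1 - 3) - 22) - 17*0 = sqrt(sqrt(-4) - 22) + 0 = sqrt(2*I - 22) + 0 = sqrt(-22 + 2*I) + 0 = sqrt(-22 + 2*I)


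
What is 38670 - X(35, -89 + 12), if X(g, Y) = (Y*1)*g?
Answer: 41365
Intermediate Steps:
X(g, Y) = Y*g
38670 - X(35, -89 + 12) = 38670 - (-89 + 12)*35 = 38670 - (-77)*35 = 38670 - 1*(-2695) = 38670 + 2695 = 41365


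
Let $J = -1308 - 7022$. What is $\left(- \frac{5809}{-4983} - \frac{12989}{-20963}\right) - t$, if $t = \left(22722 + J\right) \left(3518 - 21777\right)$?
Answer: $\frac{27450007245161366}{104458629} \approx 2.6278 \cdot 10^{8}$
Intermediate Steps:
$J = -8330$ ($J = -1308 - 7022 = -8330$)
$t = -262783528$ ($t = \left(22722 - 8330\right) \left(3518 - 21777\right) = 14392 \left(-18259\right) = -262783528$)
$\left(- \frac{5809}{-4983} - \frac{12989}{-20963}\right) - t = \left(- \frac{5809}{-4983} - \frac{12989}{-20963}\right) - -262783528 = \left(\left(-5809\right) \left(- \frac{1}{4983}\right) - - \frac{12989}{20963}\right) + 262783528 = \left(\frac{5809}{4983} + \frac{12989}{20963}\right) + 262783528 = \frac{186498254}{104458629} + 262783528 = \frac{27450007245161366}{104458629}$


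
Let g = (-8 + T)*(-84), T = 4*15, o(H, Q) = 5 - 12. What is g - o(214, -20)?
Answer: -4361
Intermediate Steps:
o(H, Q) = -7
T = 60
g = -4368 (g = (-8 + 60)*(-84) = 52*(-84) = -4368)
g - o(214, -20) = -4368 - 1*(-7) = -4368 + 7 = -4361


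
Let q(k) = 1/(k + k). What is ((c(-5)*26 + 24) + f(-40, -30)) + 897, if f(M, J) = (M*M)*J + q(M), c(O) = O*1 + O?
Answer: -3787121/80 ≈ -47339.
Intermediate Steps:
c(O) = 2*O (c(O) = O + O = 2*O)
q(k) = 1/(2*k)
f(M, J) = 1/(2*M) + J*M² (f(M, J) = (M*M)*J + 1/(2*M) = M²*J + 1/(2*M) = J*M² + 1/(2*M) = 1/(2*M) + J*M²)
((c(-5)*26 + 24) + f(-40, -30)) + 897 = (((2*(-5))*26 + 24) + (½ - 30*(-40)³)/(-40)) + 897 = ((-10*26 + 24) - (½ - 30*(-64000))/40) + 897 = ((-260 + 24) - (½ + 1920000)/40) + 897 = (-236 - 1/40*3840001/2) + 897 = (-236 - 3840001/80) + 897 = -3858881/80 + 897 = -3787121/80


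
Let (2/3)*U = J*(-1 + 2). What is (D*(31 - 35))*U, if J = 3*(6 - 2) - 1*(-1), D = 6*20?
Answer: -9360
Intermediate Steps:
D = 120
J = 13 (J = 3*4 + 1 = 12 + 1 = 13)
U = 39/2 (U = 3*(13*(-1 + 2))/2 = 3*(13*1)/2 = (3/2)*13 = 39/2 ≈ 19.500)
(D*(31 - 35))*U = (120*(31 - 35))*(39/2) = (120*(-4))*(39/2) = -480*39/2 = -9360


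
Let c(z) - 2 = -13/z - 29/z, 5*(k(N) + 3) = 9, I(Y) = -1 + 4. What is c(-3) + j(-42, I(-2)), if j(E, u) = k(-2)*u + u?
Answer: 77/5 ≈ 15.400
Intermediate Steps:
I(Y) = 3
k(N) = -6/5 (k(N) = -3 + (1/5)*9 = -3 + 9/5 = -6/5)
j(E, u) = -u/5 (j(E, u) = -6*u/5 + u = -u/5)
c(z) = 2 - 42/z (c(z) = 2 + (-13/z - 29/z) = 2 - 42/z)
c(-3) + j(-42, I(-2)) = (2 - 42/(-3)) - 1/5*3 = (2 - 42*(-1/3)) - 3/5 = (2 + 14) - 3/5 = 16 - 3/5 = 77/5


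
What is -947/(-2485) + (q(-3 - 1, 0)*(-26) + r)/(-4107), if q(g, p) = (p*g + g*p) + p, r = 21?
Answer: 1279048/3401965 ≈ 0.37597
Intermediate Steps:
q(g, p) = p + 2*g*p (q(g, p) = (g*p + g*p) + p = 2*g*p + p = p + 2*g*p)
-947/(-2485) + (q(-3 - 1, 0)*(-26) + r)/(-4107) = -947/(-2485) + ((0*(1 + 2*(-3 - 1)))*(-26) + 21)/(-4107) = -947*(-1/2485) + ((0*(1 + 2*(-4)))*(-26) + 21)*(-1/4107) = 947/2485 + ((0*(1 - 8))*(-26) + 21)*(-1/4107) = 947/2485 + ((0*(-7))*(-26) + 21)*(-1/4107) = 947/2485 + (0*(-26) + 21)*(-1/4107) = 947/2485 + (0 + 21)*(-1/4107) = 947/2485 + 21*(-1/4107) = 947/2485 - 7/1369 = 1279048/3401965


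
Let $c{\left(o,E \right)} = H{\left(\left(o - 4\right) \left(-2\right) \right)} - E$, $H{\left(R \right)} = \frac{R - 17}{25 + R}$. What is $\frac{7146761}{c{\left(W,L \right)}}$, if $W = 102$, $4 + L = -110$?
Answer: $\frac{407365377}{6569} \approx 62013.0$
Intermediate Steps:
$L = -114$ ($L = -4 - 110 = -114$)
$H{\left(R \right)} = \frac{-17 + R}{25 + R}$
$c{\left(o,E \right)} = - E + \frac{-9 - 2 o}{33 - 2 o}$ ($c{\left(o,E \right)} = \frac{-17 + \left(o - 4\right) \left(-2\right)}{25 + \left(o - 4\right) \left(-2\right)} - E = \frac{-17 + \left(-4 + o\right) \left(-2\right)}{25 + \left(-4 + o\right) \left(-2\right)} - E = \frac{-17 - \left(-8 + 2 o\right)}{25 - \left(-8 + 2 o\right)} - E = \frac{-9 - 2 o}{33 - 2 o} - E = - E + \frac{-9 - 2 o}{33 - 2 o}$)
$\frac{7146761}{c{\left(W,L \right)}} = \frac{7146761}{\frac{1}{-33 + 2 \cdot 102} \left(9 + 2 \cdot 102 - - 114 \left(-33 + 2 \cdot 102\right)\right)} = \frac{7146761}{\frac{1}{-33 + 204} \left(9 + 204 - - 114 \left(-33 + 204\right)\right)} = \frac{7146761}{\frac{1}{171} \left(9 + 204 - \left(-114\right) 171\right)} = \frac{7146761}{\frac{1}{171} \left(9 + 204 + 19494\right)} = \frac{7146761}{\frac{1}{171} \cdot 19707} = \frac{7146761}{\frac{6569}{57}} = 7146761 \cdot \frac{57}{6569} = \frac{407365377}{6569}$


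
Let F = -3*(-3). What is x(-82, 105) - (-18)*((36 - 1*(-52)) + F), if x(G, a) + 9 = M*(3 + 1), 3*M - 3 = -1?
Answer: 5219/3 ≈ 1739.7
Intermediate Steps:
M = 2/3 (M = 1 + (1/3)*(-1) = 1 - 1/3 = 2/3 ≈ 0.66667)
F = 9
x(G, a) = -19/3 (x(G, a) = -9 + 2*(3 + 1)/3 = -9 + (2/3)*4 = -9 + 8/3 = -19/3)
x(-82, 105) - (-18)*((36 - 1*(-52)) + F) = -19/3 - (-18)*((36 - 1*(-52)) + 9) = -19/3 - (-18)*((36 + 52) + 9) = -19/3 - (-18)*(88 + 9) = -19/3 - (-18)*97 = -19/3 - 1*(-1746) = -19/3 + 1746 = 5219/3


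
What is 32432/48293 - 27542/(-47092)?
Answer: 1428686775/1137106978 ≈ 1.2564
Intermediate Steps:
32432/48293 - 27542/(-47092) = 32432*(1/48293) - 27542*(-1/47092) = 32432/48293 + 13771/23546 = 1428686775/1137106978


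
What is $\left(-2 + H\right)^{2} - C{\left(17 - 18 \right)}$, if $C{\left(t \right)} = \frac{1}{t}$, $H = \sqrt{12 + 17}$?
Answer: $34 - 4 \sqrt{29} \approx 12.459$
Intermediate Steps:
$H = \sqrt{29} \approx 5.3852$
$\left(-2 + H\right)^{2} - C{\left(17 - 18 \right)} = \left(-2 + \sqrt{29}\right)^{2} - \frac{1}{17 - 18} = \left(-2 + \sqrt{29}\right)^{2} - \frac{1}{-1} = \left(-2 + \sqrt{29}\right)^{2} - -1 = \left(-2 + \sqrt{29}\right)^{2} + 1 = 1 + \left(-2 + \sqrt{29}\right)^{2}$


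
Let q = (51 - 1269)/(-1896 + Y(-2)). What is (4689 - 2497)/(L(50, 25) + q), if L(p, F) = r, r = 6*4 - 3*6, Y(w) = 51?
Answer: 84255/256 ≈ 329.12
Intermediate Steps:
r = 6 (r = 24 - 18 = 6)
L(p, F) = 6
q = 406/615 (q = (51 - 1269)/(-1896 + 51) = -1218/(-1845) = -1218*(-1/1845) = 406/615 ≈ 0.66016)
(4689 - 2497)/(L(50, 25) + q) = (4689 - 2497)/(6 + 406/615) = 2192/(4096/615) = 2192*(615/4096) = 84255/256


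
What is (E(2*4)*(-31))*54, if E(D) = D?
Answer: -13392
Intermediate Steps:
(E(2*4)*(-31))*54 = ((2*4)*(-31))*54 = (8*(-31))*54 = -248*54 = -13392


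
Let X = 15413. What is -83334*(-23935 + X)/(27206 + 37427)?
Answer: 710172348/64633 ≈ 10988.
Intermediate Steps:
-83334*(-23935 + X)/(27206 + 37427) = -83334*(-23935 + 15413)/(27206 + 37427) = -83334/(64633/(-8522)) = -83334/(64633*(-1/8522)) = -83334/(-64633/8522) = -83334*(-8522/64633) = 710172348/64633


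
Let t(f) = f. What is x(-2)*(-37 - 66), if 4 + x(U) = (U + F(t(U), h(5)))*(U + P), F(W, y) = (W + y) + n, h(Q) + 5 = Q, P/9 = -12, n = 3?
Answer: -10918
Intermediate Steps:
P = -108 (P = 9*(-12) = -108)
h(Q) = -5 + Q
F(W, y) = 3 + W + y (F(W, y) = (W + y) + 3 = 3 + W + y)
x(U) = -4 + (-108 + U)*(3 + 2*U) (x(U) = -4 + (U + (3 + U + (-5 + 5)))*(U - 108) = -4 + (U + (3 + U + 0))*(-108 + U) = -4 + (U + (3 + U))*(-108 + U) = -4 + (3 + 2*U)*(-108 + U) = -4 + (-108 + U)*(3 + 2*U))
x(-2)*(-37 - 66) = (-328 - 213*(-2) + 2*(-2)**2)*(-37 - 66) = (-328 + 426 + 2*4)*(-103) = (-328 + 426 + 8)*(-103) = 106*(-103) = -10918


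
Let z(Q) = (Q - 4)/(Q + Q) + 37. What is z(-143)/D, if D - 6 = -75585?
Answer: -10729/21615594 ≈ -0.00049635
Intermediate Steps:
D = -75579 (D = 6 - 75585 = -75579)
z(Q) = 37 + (-4 + Q)/(2*Q) (z(Q) = (-4 + Q)/((2*Q)) + 37 = (-4 + Q)*(1/(2*Q)) + 37 = (-4 + Q)/(2*Q) + 37 = 37 + (-4 + Q)/(2*Q))
z(-143)/D = (75/2 - 2/(-143))/(-75579) = (75/2 - 2*(-1/143))*(-1/75579) = (75/2 + 2/143)*(-1/75579) = (10729/286)*(-1/75579) = -10729/21615594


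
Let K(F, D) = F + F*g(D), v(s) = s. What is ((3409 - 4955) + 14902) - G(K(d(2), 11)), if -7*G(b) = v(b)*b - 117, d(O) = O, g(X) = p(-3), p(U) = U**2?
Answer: 93775/7 ≈ 13396.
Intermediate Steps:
g(X) = 9 (g(X) = (-3)**2 = 9)
K(F, D) = 10*F (K(F, D) = F + F*9 = F + 9*F = 10*F)
G(b) = 117/7 - b**2/7 (G(b) = -(b*b - 117)/7 = -(b**2 - 117)/7 = -(-117 + b**2)/7 = 117/7 - b**2/7)
((3409 - 4955) + 14902) - G(K(d(2), 11)) = ((3409 - 4955) + 14902) - (117/7 - (10*2)**2/7) = (-1546 + 14902) - (117/7 - 1/7*20**2) = 13356 - (117/7 - 1/7*400) = 13356 - (117/7 - 400/7) = 13356 - 1*(-283/7) = 13356 + 283/7 = 93775/7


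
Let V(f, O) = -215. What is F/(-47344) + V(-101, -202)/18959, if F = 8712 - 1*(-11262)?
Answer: -194433013/448797448 ≈ -0.43323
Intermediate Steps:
F = 19974 (F = 8712 + 11262 = 19974)
F/(-47344) + V(-101, -202)/18959 = 19974/(-47344) - 215/18959 = 19974*(-1/47344) - 215*1/18959 = -9987/23672 - 215/18959 = -194433013/448797448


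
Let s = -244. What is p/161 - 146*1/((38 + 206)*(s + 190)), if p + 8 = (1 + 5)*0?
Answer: -40951/1060668 ≈ -0.038609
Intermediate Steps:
p = -8 (p = -8 + (1 + 5)*0 = -8 + 6*0 = -8 + 0 = -8)
p/161 - 146*1/((38 + 206)*(s + 190)) = -8/161 - 146*1/((-244 + 190)*(38 + 206)) = -8*1/161 - 146/((-54*244)) = -8/161 - 146/(-13176) = -8/161 - 146*(-1/13176) = -8/161 + 73/6588 = -40951/1060668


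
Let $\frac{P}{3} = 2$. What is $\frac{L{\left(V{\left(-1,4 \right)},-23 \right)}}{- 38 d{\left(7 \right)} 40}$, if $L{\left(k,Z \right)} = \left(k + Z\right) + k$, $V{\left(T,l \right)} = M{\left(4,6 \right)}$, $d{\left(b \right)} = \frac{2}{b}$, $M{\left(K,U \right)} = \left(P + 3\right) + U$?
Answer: $- \frac{49}{3040} \approx -0.016118$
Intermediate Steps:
$P = 6$ ($P = 3 \cdot 2 = 6$)
$M{\left(K,U \right)} = 9 + U$ ($M{\left(K,U \right)} = \left(6 + 3\right) + U = 9 + U$)
$V{\left(T,l \right)} = 15$ ($V{\left(T,l \right)} = 9 + 6 = 15$)
$L{\left(k,Z \right)} = Z + 2 k$ ($L{\left(k,Z \right)} = \left(Z + k\right) + k = Z + 2 k$)
$\frac{L{\left(V{\left(-1,4 \right)},-23 \right)}}{- 38 d{\left(7 \right)} 40} = \frac{-23 + 2 \cdot 15}{- 38 \cdot \frac{2}{7} \cdot 40} = \frac{-23 + 30}{- 38 \cdot 2 \cdot \frac{1}{7} \cdot 40} = \frac{7}{\left(-38\right) \frac{2}{7} \cdot 40} = \frac{7}{\left(- \frac{76}{7}\right) 40} = \frac{7}{- \frac{3040}{7}} = 7 \left(- \frac{7}{3040}\right) = - \frac{49}{3040}$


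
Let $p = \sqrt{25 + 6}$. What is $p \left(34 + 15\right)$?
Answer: $49 \sqrt{31} \approx 272.82$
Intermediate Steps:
$p = \sqrt{31} \approx 5.5678$
$p \left(34 + 15\right) = \sqrt{31} \left(34 + 15\right) = \sqrt{31} \cdot 49 = 49 \sqrt{31}$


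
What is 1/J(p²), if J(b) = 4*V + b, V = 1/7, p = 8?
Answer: 7/452 ≈ 0.015487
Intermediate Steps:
V = ⅐ ≈ 0.14286
J(b) = 4/7 + b (J(b) = 4*(⅐) + b = 4/7 + b)
1/J(p²) = 1/(4/7 + 8²) = 1/(4/7 + 64) = 1/(452/7) = 7/452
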